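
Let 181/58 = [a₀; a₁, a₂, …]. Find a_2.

3

181 = 3·58 + 7   →  a_0 = 3
58 = 8·7 + 2   →  a_1 = 8
7 = 3·2 + 1   →  a_2 = 3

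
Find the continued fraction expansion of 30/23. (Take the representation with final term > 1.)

[1; 3, 3, 2]

30 = 1×23 + 7
23 = 3×7 + 2
7 = 3×2 + 1
2 = 2×1 + 0  (stop)
So 30/23 = [1; 3, 3, 2].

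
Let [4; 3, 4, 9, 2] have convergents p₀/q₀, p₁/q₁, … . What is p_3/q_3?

517/120

Using pₖ = aₖpₖ₋₁ + pₖ₋₂, qₖ = aₖqₖ₋₁ + qₖ₋₂ (with p₋₁=1, p₋₂=0, q₋₁=0, q₋₂=1):
  k=0: a=4, p=4, q=1
  k=1: a=3, p=13, q=3
  k=2: a=4, p=56, q=13
  k=3: a=9, p=517, q=120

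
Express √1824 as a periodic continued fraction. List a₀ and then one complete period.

a₀ = ⌊√1824⌋ = 42.
With m₀=0, d₀=1 and mₖ₊₁ = dₖaₖ − mₖ, dₖ₊₁ = (n − mₖ₊₁²)/dₖ, aₖ₊₁ = ⌊(a₀+mₖ₊₁)/dₖ₊₁⌋:
  k=1: m=42, d=60, a=1
  k=2: m=18, d=25, a=2
  k=3: m=32, d=32, a=2
  k=4: m=32, d=25, a=2
  k=5: m=18, d=60, a=1
  k=6: m=42, d=1, a=84
d=1 and a=2a₀=84 at k=6, so the next step gives (m, d) = (42, 60) again — its k=1 value — and the period has length 6.

[42; 1, 2, 2, 2, 1, 84]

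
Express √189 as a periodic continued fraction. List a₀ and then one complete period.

[13; 1, 2, 1, 26]

a₀ = ⌊√189⌋ = 13.
With m₀=0, d₀=1 and mₖ₊₁ = dₖaₖ − mₖ, dₖ₊₁ = (n − mₖ₊₁²)/dₖ, aₖ₊₁ = ⌊(a₀+mₖ₊₁)/dₖ₊₁⌋:
  k=1: m=13, d=20, a=1
  k=2: m=7, d=7, a=2
  k=3: m=7, d=20, a=1
  k=4: m=13, d=1, a=26
d=1 and a=2a₀=26 at k=4, so the next step gives (m, d) = (13, 20) again — its k=1 value — and the period has length 4.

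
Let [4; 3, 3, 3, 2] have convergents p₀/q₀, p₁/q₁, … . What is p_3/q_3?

Using pₖ = aₖpₖ₋₁ + pₖ₋₂, qₖ = aₖqₖ₋₁ + qₖ₋₂ (with p₋₁=1, p₋₂=0, q₋₁=0, q₋₂=1):
  k=0: a=4, p=4, q=1
  k=1: a=3, p=13, q=3
  k=2: a=3, p=43, q=10
  k=3: a=3, p=142, q=33

142/33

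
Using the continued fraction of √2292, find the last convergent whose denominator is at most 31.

383/8

√2292 = [47; 1, 6, 1, 94, …] (period length 4).
Convergents:
  p_0/q_0 = 47/1
  p_1/q_1 = 48/1
  p_2/q_2 = 335/7
  p_3/q_3 = 383/8
  p_4/q_4 = 36337/759
q_3 = 8 ≤ 31 < 759 = q_4, so the answer is 383/8.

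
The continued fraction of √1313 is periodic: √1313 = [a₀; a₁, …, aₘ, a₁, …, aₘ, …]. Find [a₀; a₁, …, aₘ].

a₀ = ⌊√1313⌋ = 36.
With m₀=0, d₀=1 and mₖ₊₁ = dₖaₖ − mₖ, dₖ₊₁ = (n − mₖ₊₁²)/dₖ, aₖ₊₁ = ⌊(a₀+mₖ₊₁)/dₖ₊₁⌋:
  k=1: m=36, d=17, a=4
  k=2: m=32, d=17, a=4
  k=3: m=36, d=1, a=72
d=1 and a=2a₀=72 at k=3, so the next step gives (m, d) = (36, 17) again — its k=1 value — and the period has length 3.

[36; 4, 4, 72]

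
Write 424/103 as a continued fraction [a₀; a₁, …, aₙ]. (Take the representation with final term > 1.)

[4; 8, 1, 1, 2, 2]

424 = 4·103 + 12
103 = 8·12 + 7
12 = 1·7 + 5
7 = 1·5 + 2
5 = 2·2 + 1
2 = 2·1 + 0  (stop)
So 424/103 = [4; 8, 1, 1, 2, 2].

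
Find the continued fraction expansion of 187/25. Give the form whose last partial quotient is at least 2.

187 = 7×25 + 12
25 = 2×12 + 1
12 = 12×1 + 0  (stop)
So 187/25 = [7; 2, 12].

[7; 2, 12]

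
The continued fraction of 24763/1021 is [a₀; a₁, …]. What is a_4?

3

24763 = 24·1021 + 259   →  a_0 = 24
1021 = 3·259 + 244   →  a_1 = 3
259 = 1·244 + 15   →  a_2 = 1
244 = 16·15 + 4   →  a_3 = 16
15 = 3·4 + 3   →  a_4 = 3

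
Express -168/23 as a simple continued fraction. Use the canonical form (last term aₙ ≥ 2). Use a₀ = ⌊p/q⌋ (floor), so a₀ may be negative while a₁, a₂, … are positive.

-168 = -8·23 + 16
23 = 1·16 + 7
16 = 2·7 + 2
7 = 3·2 + 1
2 = 2·1 + 0  (stop)
So -168/23 = [-8; 1, 2, 3, 2].

[-8; 1, 2, 3, 2]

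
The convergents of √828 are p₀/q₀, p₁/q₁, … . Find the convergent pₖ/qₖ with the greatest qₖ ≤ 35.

√828 = [28; 1, 3, 2, 3, 1, 56, …] (period length 6).
Convergents:
  p_0/q_0 = 28/1
  p_1/q_1 = 29/1
  p_2/q_2 = 115/4
  p_3/q_3 = 259/9
  p_4/q_4 = 892/31
  p_5/q_5 = 1151/40
q_4 = 31 ≤ 35 < 40 = q_5, so the answer is 892/31.

892/31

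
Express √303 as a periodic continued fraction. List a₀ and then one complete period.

a₀ = ⌊√303⌋ = 17.
With m₀=0, d₀=1 and mₖ₊₁ = dₖaₖ − mₖ, dₖ₊₁ = (n − mₖ₊₁²)/dₖ, aₖ₊₁ = ⌊(a₀+mₖ₊₁)/dₖ₊₁⌋:
  k=1: m=17, d=14, a=2
  k=2: m=11, d=13, a=2
  k=3: m=15, d=6, a=5
  k=4: m=15, d=13, a=2
  k=5: m=11, d=14, a=2
  k=6: m=17, d=1, a=34
d=1 and a=2a₀=34 at k=6, so the next step gives (m, d) = (17, 14) again — its k=1 value — and the period has length 6.

[17; 2, 2, 5, 2, 2, 34]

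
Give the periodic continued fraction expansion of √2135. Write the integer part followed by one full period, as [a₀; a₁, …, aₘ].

[46; 4, 1, 5, 1, 4, 92]

a₀ = ⌊√2135⌋ = 46.
With m₀=0, d₀=1 and mₖ₊₁ = dₖaₖ − mₖ, dₖ₊₁ = (n − mₖ₊₁²)/dₖ, aₖ₊₁ = ⌊(a₀+mₖ₊₁)/dₖ₊₁⌋:
  k=1: m=46, d=19, a=4
  k=2: m=30, d=65, a=1
  k=3: m=35, d=14, a=5
  k=4: m=35, d=65, a=1
  k=5: m=30, d=19, a=4
  k=6: m=46, d=1, a=92
d=1 and a=2a₀=92 at k=6, so the next step gives (m, d) = (46, 19) again — its k=1 value — and the period has length 6.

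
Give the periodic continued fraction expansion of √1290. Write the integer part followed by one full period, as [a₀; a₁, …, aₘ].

a₀ = ⌊√1290⌋ = 35.
With m₀=0, d₀=1 and mₖ₊₁ = dₖaₖ − mₖ, dₖ₊₁ = (n − mₖ₊₁²)/dₖ, aₖ₊₁ = ⌊(a₀+mₖ₊₁)/dₖ₊₁⌋:
  k=1: m=35, d=65, a=1
  k=2: m=30, d=6, a=10
  k=3: m=30, d=65, a=1
  k=4: m=35, d=1, a=70
d=1 and a=2a₀=70 at k=4, so the next step gives (m, d) = (35, 65) again — its k=1 value — and the period has length 4.

[35; 1, 10, 1, 70]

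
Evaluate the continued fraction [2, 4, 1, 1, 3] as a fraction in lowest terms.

71/32

Using pₖ = aₖpₖ₋₁ + pₖ₋₂ and qₖ = aₖqₖ₋₁ + qₖ₋₂:
  k=0: a=2, p=2, q=1
  k=1: a=4, p=9, q=4
  k=2: a=1, p=11, q=5
  k=3: a=1, p=20, q=9
  k=4: a=3, p=71, q=32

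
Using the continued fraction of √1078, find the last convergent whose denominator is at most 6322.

√1078 = [32; 1, 4, 1, 64, …] (period length 4).
Convergents:
  p_0/q_0 = 32/1
  p_1/q_1 = 33/1
  p_2/q_2 = 164/5
  p_3/q_3 = 197/6
  p_4/q_4 = 12772/389
  p_5/q_5 = 12969/395
  p_6/q_6 = 64648/1969
  p_7/q_7 = 77617/2364
  p_8/q_8 = 5032136/153265
q_7 = 2364 ≤ 6322 < 153265 = q_8, so the answer is 77617/2364.

77617/2364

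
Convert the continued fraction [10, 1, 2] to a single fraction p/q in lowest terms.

Using pₖ = aₖpₖ₋₁ + pₖ₋₂ and qₖ = aₖqₖ₋₁ + qₖ₋₂:
  k=0: a=10, p=10, q=1
  k=1: a=1, p=11, q=1
  k=2: a=2, p=32, q=3

32/3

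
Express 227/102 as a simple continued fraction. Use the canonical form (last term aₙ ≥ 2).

[2; 4, 2, 3, 3]

227 = 2*102 + 23
102 = 4*23 + 10
23 = 2*10 + 3
10 = 3*3 + 1
3 = 3*1 + 0  (stop)
So 227/102 = [2; 4, 2, 3, 3].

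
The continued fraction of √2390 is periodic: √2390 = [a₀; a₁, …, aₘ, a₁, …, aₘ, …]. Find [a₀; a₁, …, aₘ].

[48; 1, 7, 1, 8, 1, 7, 1, 96]

a₀ = ⌊√2390⌋ = 48.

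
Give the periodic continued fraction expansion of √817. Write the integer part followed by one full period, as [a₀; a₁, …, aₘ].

[28; 1, 1, 2, 1, 1, 56]

a₀ = ⌊√817⌋ = 28.
With m₀=0, d₀=1 and mₖ₊₁ = dₖaₖ − mₖ, dₖ₊₁ = (n − mₖ₊₁²)/dₖ, aₖ₊₁ = ⌊(a₀+mₖ₊₁)/dₖ₊₁⌋:
  k=1: m=28, d=33, a=1
  k=2: m=5, d=24, a=1
  k=3: m=19, d=19, a=2
  k=4: m=19, d=24, a=1
  k=5: m=5, d=33, a=1
  k=6: m=28, d=1, a=56
d=1 and a=2a₀=56 at k=6, so the next step gives (m, d) = (28, 33) again — its k=1 value — and the period has length 6.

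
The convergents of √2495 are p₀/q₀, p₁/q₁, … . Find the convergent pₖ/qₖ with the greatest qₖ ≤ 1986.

98851/1979

√2495 = [49; 1, 18, 1, 98, …] (period length 4).
Convergents:
  p_0/q_0 = 49/1
  p_1/q_1 = 50/1
  p_2/q_2 = 949/19
  p_3/q_3 = 999/20
  p_4/q_4 = 98851/1979
  p_5/q_5 = 99850/1999
q_4 = 1979 ≤ 1986 < 1999 = q_5, so the answer is 98851/1979.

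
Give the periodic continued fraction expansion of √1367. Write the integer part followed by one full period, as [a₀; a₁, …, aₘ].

[36; 1, 35, 1, 72]

a₀ = ⌊√1367⌋ = 36.
With m₀=0, d₀=1 and mₖ₊₁ = dₖaₖ − mₖ, dₖ₊₁ = (n − mₖ₊₁²)/dₖ, aₖ₊₁ = ⌊(a₀+mₖ₊₁)/dₖ₊₁⌋:
  k=1: m=36, d=71, a=1
  k=2: m=35, d=2, a=35
  k=3: m=35, d=71, a=1
  k=4: m=36, d=1, a=72
d=1 and a=2a₀=72 at k=4, so the next step gives (m, d) = (36, 71) again — its k=1 value — and the period has length 4.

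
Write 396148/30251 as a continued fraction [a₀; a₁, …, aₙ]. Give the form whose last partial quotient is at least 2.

[13; 10, 2, 16, 1, 7, 3, 3]

396148 = 13·30251 + 2885
30251 = 10·2885 + 1401
2885 = 2·1401 + 83
1401 = 16·83 + 73
83 = 1·73 + 10
73 = 7·10 + 3
10 = 3·3 + 1
3 = 3·1 + 0  (stop)
So 396148/30251 = [13; 10, 2, 16, 1, 7, 3, 3].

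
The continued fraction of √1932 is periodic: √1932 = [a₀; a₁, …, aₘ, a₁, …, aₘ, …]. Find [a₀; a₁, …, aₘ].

a₀ = ⌊√1932⌋ = 43.
With m₀=0, d₀=1 and mₖ₊₁ = dₖaₖ − mₖ, dₖ₊₁ = (n − mₖ₊₁²)/dₖ, aₖ₊₁ = ⌊(a₀+mₖ₊₁)/dₖ₊₁⌋:
  k=1: m=43, d=83, a=1
  k=2: m=40, d=4, a=20
  k=3: m=40, d=83, a=1
  k=4: m=43, d=1, a=86
d=1 and a=2a₀=86 at k=4, so the next step gives (m, d) = (43, 83) again — its k=1 value — and the period has length 4.

[43; 1, 20, 1, 86]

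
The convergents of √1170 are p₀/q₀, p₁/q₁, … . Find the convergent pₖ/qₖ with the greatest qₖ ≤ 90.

1334/39

√1170 = [34; 4, 1, 6, 1, 4, 68, …] (period length 6).
Convergents:
  p_0/q_0 = 34/1
  p_1/q_1 = 137/4
  p_2/q_2 = 171/5
  p_3/q_3 = 1163/34
  p_4/q_4 = 1334/39
  p_5/q_5 = 6499/190
q_4 = 39 ≤ 90 < 190 = q_5, so the answer is 1334/39.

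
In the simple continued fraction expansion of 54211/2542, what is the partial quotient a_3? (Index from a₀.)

54211 = 21·2542 + 829   →  a_0 = 21
2542 = 3·829 + 55   →  a_1 = 3
829 = 15·55 + 4   →  a_2 = 15
55 = 13·4 + 3   →  a_3 = 13

13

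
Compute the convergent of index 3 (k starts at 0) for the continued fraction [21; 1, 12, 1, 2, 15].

307/14

Using pₖ = aₖpₖ₋₁ + pₖ₋₂, qₖ = aₖqₖ₋₁ + qₖ₋₂ (with p₋₁=1, p₋₂=0, q₋₁=0, q₋₂=1):
  k=0: a=21, p=21, q=1
  k=1: a=1, p=22, q=1
  k=2: a=12, p=285, q=13
  k=3: a=1, p=307, q=14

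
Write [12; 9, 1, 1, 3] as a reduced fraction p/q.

Fold from the inside: start with 3/1.
  1 + 1/3 = 4/3
  1 + 3/4 = 7/4
  9 + 4/7 = 67/7
  12 + 7/67 = 811/67

811/67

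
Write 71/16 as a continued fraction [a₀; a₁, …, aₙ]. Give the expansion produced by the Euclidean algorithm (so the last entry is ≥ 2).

71 = 4·16 + 7
16 = 2·7 + 2
7 = 3·2 + 1
2 = 2·1 + 0  (stop)
So 71/16 = [4; 2, 3, 2].

[4; 2, 3, 2]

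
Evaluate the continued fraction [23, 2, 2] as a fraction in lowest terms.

117/5

Fold from the inside: start with 2/1.
  2 + 1/2 = 5/2
  23 + 2/5 = 117/5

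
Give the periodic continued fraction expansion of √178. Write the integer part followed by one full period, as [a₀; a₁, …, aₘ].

[13; 2, 1, 12, 1, 2, 26]

a₀ = ⌊√178⌋ = 13.
With m₀=0, d₀=1 and mₖ₊₁ = dₖaₖ − mₖ, dₖ₊₁ = (n − mₖ₊₁²)/dₖ, aₖ₊₁ = ⌊(a₀+mₖ₊₁)/dₖ₊₁⌋:
  k=1: m=13, d=9, a=2
  k=2: m=5, d=17, a=1
  k=3: m=12, d=2, a=12
  k=4: m=12, d=17, a=1
  k=5: m=5, d=9, a=2
  k=6: m=13, d=1, a=26
d=1 and a=2a₀=26 at k=6, so the next step gives (m, d) = (13, 9) again — its k=1 value — and the period has length 6.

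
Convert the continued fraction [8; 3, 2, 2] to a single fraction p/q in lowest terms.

Fold from the inside: start with 2/1.
  2 + 1/2 = 5/2
  3 + 2/5 = 17/5
  8 + 5/17 = 141/17

141/17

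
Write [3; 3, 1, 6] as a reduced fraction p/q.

88/27

Using pₖ = aₖpₖ₋₁ + pₖ₋₂ and qₖ = aₖqₖ₋₁ + qₖ₋₂:
  k=0: a=3, p=3, q=1
  k=1: a=3, p=10, q=3
  k=2: a=1, p=13, q=4
  k=3: a=6, p=88, q=27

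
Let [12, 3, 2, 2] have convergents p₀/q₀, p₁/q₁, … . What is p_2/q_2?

86/7

Using pₖ = aₖpₖ₋₁ + pₖ₋₂, qₖ = aₖqₖ₋₁ + qₖ₋₂ (with p₋₁=1, p₋₂=0, q₋₁=0, q₋₂=1):
  k=0: a=12, p=12, q=1
  k=1: a=3, p=37, q=3
  k=2: a=2, p=86, q=7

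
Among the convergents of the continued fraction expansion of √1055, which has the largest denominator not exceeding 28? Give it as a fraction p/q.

812/25

√1055 = [32; 2, 12, 2, 64, …] (period length 4).
Convergents:
  p_0/q_0 = 32/1
  p_1/q_1 = 65/2
  p_2/q_2 = 812/25
  p_3/q_3 = 1689/52
q_2 = 25 ≤ 28 < 52 = q_3, so the answer is 812/25.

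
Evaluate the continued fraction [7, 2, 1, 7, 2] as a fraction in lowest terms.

360/49

Fold from the inside: start with 2/1.
  7 + 1/2 = 15/2
  1 + 2/15 = 17/15
  2 + 15/17 = 49/17
  7 + 17/49 = 360/49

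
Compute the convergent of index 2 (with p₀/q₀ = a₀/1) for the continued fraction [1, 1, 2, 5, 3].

5/3

Using pₖ = aₖpₖ₋₁ + pₖ₋₂, qₖ = aₖqₖ₋₁ + qₖ₋₂ (with p₋₁=1, p₋₂=0, q₋₁=0, q₋₂=1):
  k=0: a=1, p=1, q=1
  k=1: a=1, p=2, q=1
  k=2: a=2, p=5, q=3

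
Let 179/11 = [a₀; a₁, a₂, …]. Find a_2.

1

179 = 16·11 + 3   →  a_0 = 16
11 = 3·3 + 2   →  a_1 = 3
3 = 1·2 + 1   →  a_2 = 1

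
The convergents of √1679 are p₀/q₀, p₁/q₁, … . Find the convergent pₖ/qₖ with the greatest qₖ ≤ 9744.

137719/3361

√1679 = [40; 1, 39, 1, 80, …] (period length 4).
Convergents:
  p_0/q_0 = 40/1
  p_1/q_1 = 41/1
  p_2/q_2 = 1639/40
  p_3/q_3 = 1680/41
  p_4/q_4 = 136039/3320
  p_5/q_5 = 137719/3361
  p_6/q_6 = 5507080/134399
q_5 = 3361 ≤ 9744 < 134399 = q_6, so the answer is 137719/3361.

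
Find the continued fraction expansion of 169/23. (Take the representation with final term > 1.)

169 = 7·23 + 8
23 = 2·8 + 7
8 = 1·7 + 1
7 = 7·1 + 0  (stop)
So 169/23 = [7; 2, 1, 7].

[7; 2, 1, 7]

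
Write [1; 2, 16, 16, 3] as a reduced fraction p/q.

2410/1623

Fold from the inside: start with 3/1.
  16 + 1/3 = 49/3
  16 + 3/49 = 787/49
  2 + 49/787 = 1623/787
  1 + 787/1623 = 2410/1623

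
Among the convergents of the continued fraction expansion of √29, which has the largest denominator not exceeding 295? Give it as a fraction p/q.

√29 = [5; 2, 1, 1, 2, 10, …] (period length 5).
Convergents:
  p_0/q_0 = 5/1
  p_1/q_1 = 11/2
  p_2/q_2 = 16/3
  p_3/q_3 = 27/5
  p_4/q_4 = 70/13
  p_5/q_5 = 727/135
  p_6/q_6 = 1524/283
  p_7/q_7 = 2251/418
q_6 = 283 ≤ 295 < 418 = q_7, so the answer is 1524/283.

1524/283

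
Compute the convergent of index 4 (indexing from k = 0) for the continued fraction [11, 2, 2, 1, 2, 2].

Using pₖ = aₖpₖ₋₁ + pₖ₋₂, qₖ = aₖqₖ₋₁ + qₖ₋₂ (with p₋₁=1, p₋₂=0, q₋₁=0, q₋₂=1):
  k=0: a=11, p=11, q=1
  k=1: a=2, p=23, q=2
  k=2: a=2, p=57, q=5
  k=3: a=1, p=80, q=7
  k=4: a=2, p=217, q=19

217/19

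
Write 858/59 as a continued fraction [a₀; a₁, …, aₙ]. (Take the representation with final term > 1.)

[14; 1, 1, 5, 2, 2]

858 = 14×59 + 32
59 = 1×32 + 27
32 = 1×27 + 5
27 = 5×5 + 2
5 = 2×2 + 1
2 = 2×1 + 0  (stop)
So 858/59 = [14; 1, 1, 5, 2, 2].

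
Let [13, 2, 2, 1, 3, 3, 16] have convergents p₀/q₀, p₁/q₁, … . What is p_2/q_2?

Using pₖ = aₖpₖ₋₁ + pₖ₋₂, qₖ = aₖqₖ₋₁ + qₖ₋₂ (with p₋₁=1, p₋₂=0, q₋₁=0, q₋₂=1):
  k=0: a=13, p=13, q=1
  k=1: a=2, p=27, q=2
  k=2: a=2, p=67, q=5

67/5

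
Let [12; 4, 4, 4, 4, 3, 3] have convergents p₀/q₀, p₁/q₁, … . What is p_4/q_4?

Using pₖ = aₖpₖ₋₁ + pₖ₋₂, qₖ = aₖqₖ₋₁ + qₖ₋₂ (with p₋₁=1, p₋₂=0, q₋₁=0, q₋₂=1):
  k=0: a=12, p=12, q=1
  k=1: a=4, p=49, q=4
  k=2: a=4, p=208, q=17
  k=3: a=4, p=881, q=72
  k=4: a=4, p=3732, q=305

3732/305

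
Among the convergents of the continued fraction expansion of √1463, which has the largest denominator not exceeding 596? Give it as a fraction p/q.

11666/305

√1463 = [38; 4, 76, …] (period length 2).
Convergents:
  p_0/q_0 = 38/1
  p_1/q_1 = 153/4
  p_2/q_2 = 11666/305
  p_3/q_3 = 46817/1224
q_2 = 305 ≤ 596 < 1224 = q_3, so the answer is 11666/305.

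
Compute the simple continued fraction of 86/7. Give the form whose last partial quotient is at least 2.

86 = 12×7 + 2
7 = 3×2 + 1
2 = 2×1 + 0  (stop)
So 86/7 = [12; 3, 2].

[12; 3, 2]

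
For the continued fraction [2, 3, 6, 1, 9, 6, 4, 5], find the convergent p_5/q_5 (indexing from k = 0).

Using pₖ = aₖpₖ₋₁ + pₖ₋₂, qₖ = aₖqₖ₋₁ + qₖ₋₂ (with p₋₁=1, p₋₂=0, q₋₁=0, q₋₂=1):
  k=0: a=2, p=2, q=1
  k=1: a=3, p=7, q=3
  k=2: a=6, p=44, q=19
  k=3: a=1, p=51, q=22
  k=4: a=9, p=503, q=217
  k=5: a=6, p=3069, q=1324

3069/1324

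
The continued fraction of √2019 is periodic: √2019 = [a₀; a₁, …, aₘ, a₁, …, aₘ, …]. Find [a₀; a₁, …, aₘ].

a₀ = ⌊√2019⌋ = 44.
With m₀=0, d₀=1 and mₖ₊₁ = dₖaₖ − mₖ, dₖ₊₁ = (n − mₖ₊₁²)/dₖ, aₖ₊₁ = ⌊(a₀+mₖ₊₁)/dₖ₊₁⌋:
  k=1: m=44, d=83, a=1
  k=2: m=39, d=6, a=13
  k=3: m=39, d=83, a=1
  k=4: m=44, d=1, a=88
d=1 and a=2a₀=88 at k=4, so the next step gives (m, d) = (44, 83) again — its k=1 value — and the period has length 4.

[44; 1, 13, 1, 88]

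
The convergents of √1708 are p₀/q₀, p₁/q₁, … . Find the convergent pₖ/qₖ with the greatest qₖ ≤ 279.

7687/186

√1708 = [41; 3, 20, 3, 82, …] (period length 4).
Convergents:
  p_0/q_0 = 41/1
  p_1/q_1 = 124/3
  p_2/q_2 = 2521/61
  p_3/q_3 = 7687/186
  p_4/q_4 = 632855/15313
q_3 = 186 ≤ 279 < 15313 = q_4, so the answer is 7687/186.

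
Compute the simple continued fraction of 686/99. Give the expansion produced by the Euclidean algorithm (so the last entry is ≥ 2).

[6; 1, 13, 7]

686 = 6×99 + 92
99 = 1×92 + 7
92 = 13×7 + 1
7 = 7×1 + 0  (stop)
So 686/99 = [6; 1, 13, 7].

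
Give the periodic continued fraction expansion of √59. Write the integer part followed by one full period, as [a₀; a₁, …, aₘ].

[7; 1, 2, 7, 2, 1, 14]

a₀ = ⌊√59⌋ = 7.
With m₀=0, d₀=1 and mₖ₊₁ = dₖaₖ − mₖ, dₖ₊₁ = (n − mₖ₊₁²)/dₖ, aₖ₊₁ = ⌊(a₀+mₖ₊₁)/dₖ₊₁⌋:
  k=1: m=7, d=10, a=1
  k=2: m=3, d=5, a=2
  k=3: m=7, d=2, a=7
  k=4: m=7, d=5, a=2
  k=5: m=3, d=10, a=1
  k=6: m=7, d=1, a=14
d=1 and a=2a₀=14 at k=6, so the next step gives (m, d) = (7, 10) again — its k=1 value — and the period has length 6.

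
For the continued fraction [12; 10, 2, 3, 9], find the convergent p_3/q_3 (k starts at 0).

883/73

Using pₖ = aₖpₖ₋₁ + pₖ₋₂, qₖ = aₖqₖ₋₁ + qₖ₋₂ (with p₋₁=1, p₋₂=0, q₋₁=0, q₋₂=1):
  k=0: a=12, p=12, q=1
  k=1: a=10, p=121, q=10
  k=2: a=2, p=254, q=21
  k=3: a=3, p=883, q=73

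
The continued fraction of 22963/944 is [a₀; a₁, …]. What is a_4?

22963 = 24·944 + 307   →  a_0 = 24
944 = 3·307 + 23   →  a_1 = 3
307 = 13·23 + 8   →  a_2 = 13
23 = 2·8 + 7   →  a_3 = 2
8 = 1·7 + 1   →  a_4 = 1

1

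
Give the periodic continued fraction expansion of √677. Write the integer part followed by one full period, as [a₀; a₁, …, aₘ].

[26; 52]

a₀ = ⌊√677⌋ = 26.
With m₀=0, d₀=1 and mₖ₊₁ = dₖaₖ − mₖ, dₖ₊₁ = (n − mₖ₊₁²)/dₖ, aₖ₊₁ = ⌊(a₀+mₖ₊₁)/dₖ₊₁⌋:
  k=1: m=26, d=1, a=52
d=1 and a=2a₀=52 at k=1, so the next step gives (m, d) = (26, 1) again — its k=1 value — and the period has length 1.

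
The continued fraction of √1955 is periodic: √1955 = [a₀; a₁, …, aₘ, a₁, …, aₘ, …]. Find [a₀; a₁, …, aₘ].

[44; 4, 1, 1, 1, 4, 88]

a₀ = ⌊√1955⌋ = 44.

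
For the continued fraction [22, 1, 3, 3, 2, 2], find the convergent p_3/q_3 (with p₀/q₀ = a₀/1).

296/13

Using pₖ = aₖpₖ₋₁ + pₖ₋₂, qₖ = aₖqₖ₋₁ + qₖ₋₂ (with p₋₁=1, p₋₂=0, q₋₁=0, q₋₂=1):
  k=0: a=22, p=22, q=1
  k=1: a=1, p=23, q=1
  k=2: a=3, p=91, q=4
  k=3: a=3, p=296, q=13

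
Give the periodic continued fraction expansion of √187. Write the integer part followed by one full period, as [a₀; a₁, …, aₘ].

a₀ = ⌊√187⌋ = 13.

[13; 1, 2, 13, 2, 1, 26]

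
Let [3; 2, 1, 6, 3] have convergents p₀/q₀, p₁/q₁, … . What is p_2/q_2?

10/3

Using pₖ = aₖpₖ₋₁ + pₖ₋₂, qₖ = aₖqₖ₋₁ + qₖ₋₂ (with p₋₁=1, p₋₂=0, q₋₁=0, q₋₂=1):
  k=0: a=3, p=3, q=1
  k=1: a=2, p=7, q=2
  k=2: a=1, p=10, q=3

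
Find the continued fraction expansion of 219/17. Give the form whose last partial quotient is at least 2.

[12; 1, 7, 2]

219 = 12×17 + 15
17 = 1×15 + 2
15 = 7×2 + 1
2 = 2×1 + 0  (stop)
So 219/17 = [12; 1, 7, 2].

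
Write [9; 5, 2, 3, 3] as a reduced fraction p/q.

1148/125

Using pₖ = aₖpₖ₋₁ + pₖ₋₂ and qₖ = aₖqₖ₋₁ + qₖ₋₂:
  k=0: a=9, p=9, q=1
  k=1: a=5, p=46, q=5
  k=2: a=2, p=101, q=11
  k=3: a=3, p=349, q=38
  k=4: a=3, p=1148, q=125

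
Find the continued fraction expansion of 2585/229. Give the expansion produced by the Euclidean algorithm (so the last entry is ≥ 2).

2585 = 11*229 + 66
229 = 3*66 + 31
66 = 2*31 + 4
31 = 7*4 + 3
4 = 1*3 + 1
3 = 3*1 + 0  (stop)
So 2585/229 = [11; 3, 2, 7, 1, 3].

[11; 3, 2, 7, 1, 3]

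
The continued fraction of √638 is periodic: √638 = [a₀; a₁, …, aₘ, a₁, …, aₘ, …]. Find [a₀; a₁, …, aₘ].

a₀ = ⌊√638⌋ = 25.
With m₀=0, d₀=1 and mₖ₊₁ = dₖaₖ − mₖ, dₖ₊₁ = (n − mₖ₊₁²)/dₖ, aₖ₊₁ = ⌊(a₀+mₖ₊₁)/dₖ₊₁⌋:
  k=1: m=25, d=13, a=3
  k=2: m=14, d=34, a=1
  k=3: m=20, d=7, a=6
  k=4: m=22, d=22, a=2
  k=5: m=22, d=7, a=6
  k=6: m=20, d=34, a=1
  k=7: m=14, d=13, a=3
  k=8: m=25, d=1, a=50
d=1 and a=2a₀=50 at k=8, so the next step gives (m, d) = (25, 13) again — its k=1 value — and the period has length 8.

[25; 3, 1, 6, 2, 6, 1, 3, 50]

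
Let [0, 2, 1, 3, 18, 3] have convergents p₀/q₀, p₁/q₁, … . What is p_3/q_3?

4/11

Using pₖ = aₖpₖ₋₁ + pₖ₋₂, qₖ = aₖqₖ₋₁ + qₖ₋₂ (with p₋₁=1, p₋₂=0, q₋₁=0, q₋₂=1):
  k=0: a=0, p=0, q=1
  k=1: a=2, p=1, q=2
  k=2: a=1, p=1, q=3
  k=3: a=3, p=4, q=11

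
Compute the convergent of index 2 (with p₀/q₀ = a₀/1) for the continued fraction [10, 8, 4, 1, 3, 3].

334/33

Using pₖ = aₖpₖ₋₁ + pₖ₋₂, qₖ = aₖqₖ₋₁ + qₖ₋₂ (with p₋₁=1, p₋₂=0, q₋₁=0, q₋₂=1):
  k=0: a=10, p=10, q=1
  k=1: a=8, p=81, q=8
  k=2: a=4, p=334, q=33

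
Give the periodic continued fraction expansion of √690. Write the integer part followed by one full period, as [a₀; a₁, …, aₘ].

a₀ = ⌊√690⌋ = 26.
With m₀=0, d₀=1 and mₖ₊₁ = dₖaₖ − mₖ, dₖ₊₁ = (n − mₖ₊₁²)/dₖ, aₖ₊₁ = ⌊(a₀+mₖ₊₁)/dₖ₊₁⌋:
  k=1: m=26, d=14, a=3
  k=2: m=16, d=31, a=1
  k=3: m=15, d=15, a=2
  k=4: m=15, d=31, a=1
  k=5: m=16, d=14, a=3
  k=6: m=26, d=1, a=52
d=1 and a=2a₀=52 at k=6, so the next step gives (m, d) = (26, 14) again — its k=1 value — and the period has length 6.

[26; 3, 1, 2, 1, 3, 52]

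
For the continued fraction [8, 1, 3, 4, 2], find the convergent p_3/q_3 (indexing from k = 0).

149/17

Using pₖ = aₖpₖ₋₁ + pₖ₋₂, qₖ = aₖqₖ₋₁ + qₖ₋₂ (with p₋₁=1, p₋₂=0, q₋₁=0, q₋₂=1):
  k=0: a=8, p=8, q=1
  k=1: a=1, p=9, q=1
  k=2: a=3, p=35, q=4
  k=3: a=4, p=149, q=17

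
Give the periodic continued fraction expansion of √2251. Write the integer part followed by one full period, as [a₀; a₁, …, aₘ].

a₀ = ⌊√2251⌋ = 47.
With m₀=0, d₀=1 and mₖ₊₁ = dₖaₖ − mₖ, dₖ₊₁ = (n − mₖ₊₁²)/dₖ, aₖ₊₁ = ⌊(a₀+mₖ₊₁)/dₖ₊₁⌋:
  k=1: m=47, d=42, a=2
  k=2: m=37, d=21, a=4
  k=3: m=47, d=2, a=47
  k=4: m=47, d=21, a=4
  k=5: m=37, d=42, a=2
  k=6: m=47, d=1, a=94
d=1 and a=2a₀=94 at k=6, so the next step gives (m, d) = (47, 42) again — its k=1 value — and the period has length 6.

[47; 2, 4, 47, 4, 2, 94]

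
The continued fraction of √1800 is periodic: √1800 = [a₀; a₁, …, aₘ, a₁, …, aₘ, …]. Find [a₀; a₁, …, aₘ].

a₀ = ⌊√1800⌋ = 42.
With m₀=0, d₀=1 and mₖ₊₁ = dₖaₖ − mₖ, dₖ₊₁ = (n − mₖ₊₁²)/dₖ, aₖ₊₁ = ⌊(a₀+mₖ₊₁)/dₖ₊₁⌋:
  k=1: m=42, d=36, a=2
  k=2: m=30, d=25, a=2
  k=3: m=20, d=56, a=1
  k=4: m=36, d=9, a=8
  k=5: m=36, d=56, a=1
  k=6: m=20, d=25, a=2
  k=7: m=30, d=36, a=2
  k=8: m=42, d=1, a=84
d=1 and a=2a₀=84 at k=8, so the next step gives (m, d) = (42, 36) again — its k=1 value — and the period has length 8.

[42; 2, 2, 1, 8, 1, 2, 2, 84]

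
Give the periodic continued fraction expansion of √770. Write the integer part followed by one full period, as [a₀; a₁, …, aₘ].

[27; 1, 2, 1, 54]

a₀ = ⌊√770⌋ = 27.
With m₀=0, d₀=1 and mₖ₊₁ = dₖaₖ − mₖ, dₖ₊₁ = (n − mₖ₊₁²)/dₖ, aₖ₊₁ = ⌊(a₀+mₖ₊₁)/dₖ₊₁⌋:
  k=1: m=27, d=41, a=1
  k=2: m=14, d=14, a=2
  k=3: m=14, d=41, a=1
  k=4: m=27, d=1, a=54
d=1 and a=2a₀=54 at k=4, so the next step gives (m, d) = (27, 41) again — its k=1 value — and the period has length 4.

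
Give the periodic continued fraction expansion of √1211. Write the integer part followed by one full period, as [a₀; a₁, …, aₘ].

a₀ = ⌊√1211⌋ = 34.
With m₀=0, d₀=1 and mₖ₊₁ = dₖaₖ − mₖ, dₖ₊₁ = (n − mₖ₊₁²)/dₖ, aₖ₊₁ = ⌊(a₀+mₖ₊₁)/dₖ₊₁⌋:
  k=1: m=34, d=55, a=1
  k=2: m=21, d=14, a=3
  k=3: m=21, d=55, a=1
  k=4: m=34, d=1, a=68
d=1 and a=2a₀=68 at k=4, so the next step gives (m, d) = (34, 55) again — its k=1 value — and the period has length 4.

[34; 1, 3, 1, 68]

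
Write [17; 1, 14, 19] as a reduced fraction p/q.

5129/286

Fold from the inside: start with 19/1.
  14 + 1/19 = 267/19
  1 + 19/267 = 286/267
  17 + 267/286 = 5129/286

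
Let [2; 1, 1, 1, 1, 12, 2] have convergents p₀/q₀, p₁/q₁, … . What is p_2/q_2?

Using pₖ = aₖpₖ₋₁ + pₖ₋₂, qₖ = aₖqₖ₋₁ + qₖ₋₂ (with p₋₁=1, p₋₂=0, q₋₁=0, q₋₂=1):
  k=0: a=2, p=2, q=1
  k=1: a=1, p=3, q=1
  k=2: a=1, p=5, q=2

5/2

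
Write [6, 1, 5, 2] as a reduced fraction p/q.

Fold from the inside: start with 2/1.
  5 + 1/2 = 11/2
  1 + 2/11 = 13/11
  6 + 11/13 = 89/13

89/13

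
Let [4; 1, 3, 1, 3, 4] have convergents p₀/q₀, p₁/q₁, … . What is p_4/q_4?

91/19

Using pₖ = aₖpₖ₋₁ + pₖ₋₂, qₖ = aₖqₖ₋₁ + qₖ₋₂ (with p₋₁=1, p₋₂=0, q₋₁=0, q₋₂=1):
  k=0: a=4, p=4, q=1
  k=1: a=1, p=5, q=1
  k=2: a=3, p=19, q=4
  k=3: a=1, p=24, q=5
  k=4: a=3, p=91, q=19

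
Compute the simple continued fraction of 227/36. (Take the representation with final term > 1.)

[6; 3, 3, 1, 2]

227 = 6·36 + 11
36 = 3·11 + 3
11 = 3·3 + 2
3 = 1·2 + 1
2 = 2·1 + 0  (stop)
So 227/36 = [6; 3, 3, 1, 2].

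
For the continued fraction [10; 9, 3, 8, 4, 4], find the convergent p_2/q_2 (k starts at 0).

283/28

Using pₖ = aₖpₖ₋₁ + pₖ₋₂, qₖ = aₖqₖ₋₁ + qₖ₋₂ (with p₋₁=1, p₋₂=0, q₋₁=0, q₋₂=1):
  k=0: a=10, p=10, q=1
  k=1: a=9, p=91, q=9
  k=2: a=3, p=283, q=28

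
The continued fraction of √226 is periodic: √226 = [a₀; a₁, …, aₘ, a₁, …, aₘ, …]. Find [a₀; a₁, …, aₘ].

a₀ = ⌊√226⌋ = 15.

[15; 30]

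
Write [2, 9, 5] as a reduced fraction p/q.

Using pₖ = aₖpₖ₋₁ + pₖ₋₂ and qₖ = aₖqₖ₋₁ + qₖ₋₂:
  k=0: a=2, p=2, q=1
  k=1: a=9, p=19, q=9
  k=2: a=5, p=97, q=46

97/46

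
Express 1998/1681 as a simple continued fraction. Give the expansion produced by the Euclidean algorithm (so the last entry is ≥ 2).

1998 = 1*1681 + 317
1681 = 5*317 + 96
317 = 3*96 + 29
96 = 3*29 + 9
29 = 3*9 + 2
9 = 4*2 + 1
2 = 2*1 + 0  (stop)
So 1998/1681 = [1; 5, 3, 3, 3, 4, 2].

[1; 5, 3, 3, 3, 4, 2]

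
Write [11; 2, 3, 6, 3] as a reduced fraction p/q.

Fold from the inside: start with 3/1.
  6 + 1/3 = 19/3
  3 + 3/19 = 60/19
  2 + 19/60 = 139/60
  11 + 60/139 = 1589/139

1589/139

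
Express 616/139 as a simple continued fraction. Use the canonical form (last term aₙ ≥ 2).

[4; 2, 3, 6, 3]

616 = 4·139 + 60
139 = 2·60 + 19
60 = 3·19 + 3
19 = 6·3 + 1
3 = 3·1 + 0  (stop)
So 616/139 = [4; 2, 3, 6, 3].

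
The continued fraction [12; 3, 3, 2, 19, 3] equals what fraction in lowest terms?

16783/1364

Fold from the inside: start with 3/1.
  19 + 1/3 = 58/3
  2 + 3/58 = 119/58
  3 + 58/119 = 415/119
  3 + 119/415 = 1364/415
  12 + 415/1364 = 16783/1364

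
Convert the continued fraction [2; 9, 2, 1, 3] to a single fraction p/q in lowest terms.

Fold from the inside: start with 3/1.
  1 + 1/3 = 4/3
  2 + 3/4 = 11/4
  9 + 4/11 = 103/11
  2 + 11/103 = 217/103

217/103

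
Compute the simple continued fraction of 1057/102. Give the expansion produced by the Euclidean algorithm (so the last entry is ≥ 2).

1057 = 10×102 + 37
102 = 2×37 + 28
37 = 1×28 + 9
28 = 3×9 + 1
9 = 9×1 + 0  (stop)
So 1057/102 = [10; 2, 1, 3, 9].

[10; 2, 1, 3, 9]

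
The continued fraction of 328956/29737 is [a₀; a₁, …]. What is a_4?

1

328956 = 11·29737 + 1849   →  a_0 = 11
29737 = 16·1849 + 153   →  a_1 = 16
1849 = 12·153 + 13   →  a_2 = 12
153 = 11·13 + 10   →  a_3 = 11
13 = 1·10 + 3   →  a_4 = 1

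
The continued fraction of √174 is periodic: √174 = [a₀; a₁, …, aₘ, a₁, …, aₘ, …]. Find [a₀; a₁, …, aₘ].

a₀ = ⌊√174⌋ = 13.
With m₀=0, d₀=1 and mₖ₊₁ = dₖaₖ − mₖ, dₖ₊₁ = (n − mₖ₊₁²)/dₖ, aₖ₊₁ = ⌊(a₀+mₖ₊₁)/dₖ₊₁⌋:
  k=1: m=13, d=5, a=5
  k=2: m=12, d=6, a=4
  k=3: m=12, d=5, a=5
  k=4: m=13, d=1, a=26
d=1 and a=2a₀=26 at k=4, so the next step gives (m, d) = (13, 5) again — its k=1 value — and the period has length 4.

[13; 5, 4, 5, 26]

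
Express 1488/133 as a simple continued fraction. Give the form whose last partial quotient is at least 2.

[11; 5, 3, 8]

1488 = 11*133 + 25
133 = 5*25 + 8
25 = 3*8 + 1
8 = 8*1 + 0  (stop)
So 1488/133 = [11; 5, 3, 8].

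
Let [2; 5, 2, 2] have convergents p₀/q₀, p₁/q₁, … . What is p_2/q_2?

Using pₖ = aₖpₖ₋₁ + pₖ₋₂, qₖ = aₖqₖ₋₁ + qₖ₋₂ (with p₋₁=1, p₋₂=0, q₋₁=0, q₋₂=1):
  k=0: a=2, p=2, q=1
  k=1: a=5, p=11, q=5
  k=2: a=2, p=24, q=11

24/11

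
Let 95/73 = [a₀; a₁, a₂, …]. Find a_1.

3

95 = 1·73 + 22   →  a_0 = 1
73 = 3·22 + 7   →  a_1 = 3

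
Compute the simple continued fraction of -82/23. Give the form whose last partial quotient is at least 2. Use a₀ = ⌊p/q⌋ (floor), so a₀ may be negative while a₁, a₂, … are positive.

-82 = -4*23 + 10
23 = 2*10 + 3
10 = 3*3 + 1
3 = 3*1 + 0  (stop)
So -82/23 = [-4; 2, 3, 3].

[-4; 2, 3, 3]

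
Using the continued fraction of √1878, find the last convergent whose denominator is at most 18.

√1878 = [43; 2, 1, 42, 1, 2, 86, …] (period length 6).
Convergents:
  p_0/q_0 = 43/1
  p_1/q_1 = 87/2
  p_2/q_2 = 130/3
  p_3/q_3 = 5547/128
q_2 = 3 ≤ 18 < 128 = q_3, so the answer is 130/3.

130/3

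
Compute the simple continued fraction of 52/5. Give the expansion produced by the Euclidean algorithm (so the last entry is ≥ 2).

52 = 10*5 + 2
5 = 2*2 + 1
2 = 2*1 + 0  (stop)
So 52/5 = [10; 2, 2].

[10; 2, 2]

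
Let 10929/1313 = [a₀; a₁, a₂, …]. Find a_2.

11

10929 = 8·1313 + 425   →  a_0 = 8
1313 = 3·425 + 38   →  a_1 = 3
425 = 11·38 + 7   →  a_2 = 11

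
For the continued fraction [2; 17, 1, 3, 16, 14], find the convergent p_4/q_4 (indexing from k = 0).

Using pₖ = aₖpₖ₋₁ + pₖ₋₂, qₖ = aₖqₖ₋₁ + qₖ₋₂ (with p₋₁=1, p₋₂=0, q₋₁=0, q₋₂=1):
  k=0: a=2, p=2, q=1
  k=1: a=17, p=35, q=17
  k=2: a=1, p=37, q=18
  k=3: a=3, p=146, q=71
  k=4: a=16, p=2373, q=1154

2373/1154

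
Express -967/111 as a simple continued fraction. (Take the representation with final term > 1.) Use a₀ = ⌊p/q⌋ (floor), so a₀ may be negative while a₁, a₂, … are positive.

-967 = -9*111 + 32
111 = 3*32 + 15
32 = 2*15 + 2
15 = 7*2 + 1
2 = 2*1 + 0  (stop)
So -967/111 = [-9; 3, 2, 7, 2].

[-9; 3, 2, 7, 2]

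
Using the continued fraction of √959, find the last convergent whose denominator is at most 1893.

58529/1890

√959 = [30; 1, 29, 1, 60, …] (period length 4).
Convergents:
  p_0/q_0 = 30/1
  p_1/q_1 = 31/1
  p_2/q_2 = 929/30
  p_3/q_3 = 960/31
  p_4/q_4 = 58529/1890
  p_5/q_5 = 59489/1921
q_4 = 1890 ≤ 1893 < 1921 = q_5, so the answer is 58529/1890.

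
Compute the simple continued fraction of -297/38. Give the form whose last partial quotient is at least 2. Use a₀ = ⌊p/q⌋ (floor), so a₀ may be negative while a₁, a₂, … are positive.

-297 = -8×38 + 7
38 = 5×7 + 3
7 = 2×3 + 1
3 = 3×1 + 0  (stop)
So -297/38 = [-8; 5, 2, 3].

[-8; 5, 2, 3]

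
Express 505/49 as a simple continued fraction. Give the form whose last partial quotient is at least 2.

505 = 10*49 + 15
49 = 3*15 + 4
15 = 3*4 + 3
4 = 1*3 + 1
3 = 3*1 + 0  (stop)
So 505/49 = [10; 3, 3, 1, 3].

[10; 3, 3, 1, 3]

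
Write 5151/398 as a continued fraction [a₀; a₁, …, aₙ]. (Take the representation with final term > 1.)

5151 = 12×398 + 375
398 = 1×375 + 23
375 = 16×23 + 7
23 = 3×7 + 2
7 = 3×2 + 1
2 = 2×1 + 0  (stop)
So 5151/398 = [12; 1, 16, 3, 3, 2].

[12; 1, 16, 3, 3, 2]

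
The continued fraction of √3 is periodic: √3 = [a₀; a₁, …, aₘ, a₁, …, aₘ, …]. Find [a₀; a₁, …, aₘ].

[1; 1, 2]

a₀ = ⌊√3⌋ = 1.
With m₀=0, d₀=1 and mₖ₊₁ = dₖaₖ − mₖ, dₖ₊₁ = (n − mₖ₊₁²)/dₖ, aₖ₊₁ = ⌊(a₀+mₖ₊₁)/dₖ₊₁⌋:
  k=1: m=1, d=2, a=1
  k=2: m=1, d=1, a=2
d=1 and a=2a₀=2 at k=2, so the next step gives (m, d) = (1, 2) again — its k=1 value — and the period has length 2.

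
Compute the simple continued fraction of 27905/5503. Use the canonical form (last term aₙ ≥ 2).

[5; 14, 9, 14, 3]

27905 = 5*5503 + 390
5503 = 14*390 + 43
390 = 9*43 + 3
43 = 14*3 + 1
3 = 3*1 + 0  (stop)
So 27905/5503 = [5; 14, 9, 14, 3].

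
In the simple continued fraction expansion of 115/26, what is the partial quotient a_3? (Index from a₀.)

1

115 = 4·26 + 11   →  a_0 = 4
26 = 2·11 + 4   →  a_1 = 2
11 = 2·4 + 3   →  a_2 = 2
4 = 1·3 + 1   →  a_3 = 1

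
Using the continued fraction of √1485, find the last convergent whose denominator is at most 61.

√1485 = [38; 1, 1, 6, 1, 1, 76, …] (period length 6).
Convergents:
  p_0/q_0 = 38/1
  p_1/q_1 = 39/1
  p_2/q_2 = 77/2
  p_3/q_3 = 501/13
  p_4/q_4 = 578/15
  p_5/q_5 = 1079/28
  p_6/q_6 = 82582/2143
q_5 = 28 ≤ 61 < 2143 = q_6, so the answer is 1079/28.

1079/28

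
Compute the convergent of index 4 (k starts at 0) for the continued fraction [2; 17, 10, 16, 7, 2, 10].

Using pₖ = aₖpₖ₋₁ + pₖ₋₂, qₖ = aₖqₖ₋₁ + qₖ₋₂ (with p₋₁=1, p₋₂=0, q₋₁=0, q₋₂=1):
  k=0: a=2, p=2, q=1
  k=1: a=17, p=35, q=17
  k=2: a=10, p=352, q=171
  k=3: a=16, p=5667, q=2753
  k=4: a=7, p=40021, q=19442

40021/19442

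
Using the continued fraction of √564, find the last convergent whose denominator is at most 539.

√564 = [23; 1, 2, 1, 46, …] (period length 4).
Convergents:
  p_0/q_0 = 23/1
  p_1/q_1 = 24/1
  p_2/q_2 = 71/3
  p_3/q_3 = 95/4
  p_4/q_4 = 4441/187
  p_5/q_5 = 4536/191
  p_6/q_6 = 13513/569
q_5 = 191 ≤ 539 < 569 = q_6, so the answer is 4536/191.

4536/191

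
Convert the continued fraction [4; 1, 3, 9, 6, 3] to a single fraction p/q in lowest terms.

3401/715

Fold from the inside: start with 3/1.
  6 + 1/3 = 19/3
  9 + 3/19 = 174/19
  3 + 19/174 = 541/174
  1 + 174/541 = 715/541
  4 + 541/715 = 3401/715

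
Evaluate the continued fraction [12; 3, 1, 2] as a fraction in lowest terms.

Using pₖ = aₖpₖ₋₁ + pₖ₋₂ and qₖ = aₖqₖ₋₁ + qₖ₋₂:
  k=0: a=12, p=12, q=1
  k=1: a=3, p=37, q=3
  k=2: a=1, p=49, q=4
  k=3: a=2, p=135, q=11

135/11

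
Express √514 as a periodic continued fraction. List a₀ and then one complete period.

a₀ = ⌊√514⌋ = 22.
With m₀=0, d₀=1 and mₖ₊₁ = dₖaₖ − mₖ, dₖ₊₁ = (n − mₖ₊₁²)/dₖ, aₖ₊₁ = ⌊(a₀+mₖ₊₁)/dₖ₊₁⌋:
  k=1: m=22, d=30, a=1
  k=2: m=8, d=15, a=2
  k=3: m=22, d=2, a=22
  k=4: m=22, d=15, a=2
  k=5: m=8, d=30, a=1
  k=6: m=22, d=1, a=44
d=1 and a=2a₀=44 at k=6, so the next step gives (m, d) = (22, 30) again — its k=1 value — and the period has length 6.

[22; 1, 2, 22, 2, 1, 44]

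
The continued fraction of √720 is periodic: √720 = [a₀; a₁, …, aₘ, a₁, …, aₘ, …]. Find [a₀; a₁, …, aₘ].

a₀ = ⌊√720⌋ = 26.
With m₀=0, d₀=1 and mₖ₊₁ = dₖaₖ − mₖ, dₖ₊₁ = (n − mₖ₊₁²)/dₖ, aₖ₊₁ = ⌊(a₀+mₖ₊₁)/dₖ₊₁⌋:
  k=1: m=26, d=44, a=1
  k=2: m=18, d=9, a=4
  k=3: m=18, d=44, a=1
  k=4: m=26, d=1, a=52
d=1 and a=2a₀=52 at k=4, so the next step gives (m, d) = (26, 44) again — its k=1 value — and the period has length 4.

[26; 1, 4, 1, 52]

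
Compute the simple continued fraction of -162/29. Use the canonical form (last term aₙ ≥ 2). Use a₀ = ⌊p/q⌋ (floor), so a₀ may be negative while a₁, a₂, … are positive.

[-6; 2, 2, 2, 2]

-162 = -6*29 + 12
29 = 2*12 + 5
12 = 2*5 + 2
5 = 2*2 + 1
2 = 2*1 + 0  (stop)
So -162/29 = [-6; 2, 2, 2, 2].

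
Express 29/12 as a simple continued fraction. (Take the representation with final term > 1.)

[2; 2, 2, 2]

29 = 2*12 + 5
12 = 2*5 + 2
5 = 2*2 + 1
2 = 2*1 + 0  (stop)
So 29/12 = [2; 2, 2, 2].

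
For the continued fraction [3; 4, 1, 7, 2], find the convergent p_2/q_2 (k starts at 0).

Using pₖ = aₖpₖ₋₁ + pₖ₋₂, qₖ = aₖqₖ₋₁ + qₖ₋₂ (with p₋₁=1, p₋₂=0, q₋₁=0, q₋₂=1):
  k=0: a=3, p=3, q=1
  k=1: a=4, p=13, q=4
  k=2: a=1, p=16, q=5

16/5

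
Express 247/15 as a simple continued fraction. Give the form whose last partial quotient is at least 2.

[16; 2, 7]

247 = 16·15 + 7
15 = 2·7 + 1
7 = 7·1 + 0  (stop)
So 247/15 = [16; 2, 7].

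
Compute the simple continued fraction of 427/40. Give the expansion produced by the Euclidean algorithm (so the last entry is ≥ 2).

427 = 10×40 + 27
40 = 1×27 + 13
27 = 2×13 + 1
13 = 13×1 + 0  (stop)
So 427/40 = [10; 1, 2, 13].

[10; 1, 2, 13]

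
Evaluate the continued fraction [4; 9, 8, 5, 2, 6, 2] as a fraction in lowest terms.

46936/11421

Fold from the inside: start with 2/1.
  6 + 1/2 = 13/2
  2 + 2/13 = 28/13
  5 + 13/28 = 153/28
  8 + 28/153 = 1252/153
  9 + 153/1252 = 11421/1252
  4 + 1252/11421 = 46936/11421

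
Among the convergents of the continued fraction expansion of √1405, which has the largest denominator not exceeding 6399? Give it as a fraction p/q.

167513/4469

√1405 = [37; 2, 14, 2, 74, …] (period length 4).
Convergents:
  p_0/q_0 = 37/1
  p_1/q_1 = 75/2
  p_2/q_2 = 1087/29
  p_3/q_3 = 2249/60
  p_4/q_4 = 167513/4469
  p_5/q_5 = 337275/8998
q_4 = 4469 ≤ 6399 < 8998 = q_5, so the answer is 167513/4469.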